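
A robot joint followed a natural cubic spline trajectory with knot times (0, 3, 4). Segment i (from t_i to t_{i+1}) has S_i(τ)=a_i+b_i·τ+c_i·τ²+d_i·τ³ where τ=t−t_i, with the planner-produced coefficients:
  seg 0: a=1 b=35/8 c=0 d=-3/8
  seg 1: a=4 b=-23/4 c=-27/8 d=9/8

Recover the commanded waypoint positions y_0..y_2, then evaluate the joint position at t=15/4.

y_0 = S_0(0) = a_0 = 1
y_1 = S_1(0) = a_1 = 4
y_2 = S_1(1) = -4
t_q=15/4 is in segment 1 (τ=3/4); S_1(τ)=-889/512

y_0=1 y_1=4 y_2=-4
S(15/4) = -889/512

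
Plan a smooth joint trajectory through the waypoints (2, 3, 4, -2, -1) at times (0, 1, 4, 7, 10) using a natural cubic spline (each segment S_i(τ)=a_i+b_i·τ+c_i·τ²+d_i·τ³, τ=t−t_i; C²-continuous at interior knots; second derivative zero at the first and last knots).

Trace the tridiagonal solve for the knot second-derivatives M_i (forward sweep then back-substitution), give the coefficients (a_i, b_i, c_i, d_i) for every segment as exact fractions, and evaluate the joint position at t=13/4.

  seg 0: a=2 b=319/324 c=0 d=5/324
  seg 1: a=3 b=167/162 c=5/108 d=-271/2916
  seg 2: a=4 b=-389/324 c=-64/81 d=509/2916
  seg 3: a=-2 b=-199/162 c=253/324 d=-253/2916
S(13/4) = 10357/2304

Δ: Δ0=1, Δ1=1/3, Δ2=-2, Δ3=1/3
row 1: diag=8, rhs=-4; c'=3/8, d'=-1/2
row 2: denom=12−3·3/8=87/8; d'=(-14−3·-1/2)/(87/8)=-100/87
row 3: denom=12−3·8/29=324/29; d'=(14−3·-100/87)/(324/29)=253/162
back: M3=253/162
back: M2=-100/87−8/29·253/162=-128/81
back: M1=-1/2−3/8·-128/81=5/54
M: M0=0, M1=5/54, M2=-128/81, M3=253/162, M4=0
seg 0: a=2, c=M0/2=0, d=(M1−M0)/(6·1)=5/324, b=Δ0−h0·(2M0+M1)/6=319/324
seg 1: a=3, c=M1/2=5/108, d=(M2−M1)/(6·3)=-271/2916, b=Δ1−h1·(2M1+M2)/6=167/162
seg 2: a=4, c=M2/2=-64/81, d=(M3−M2)/(6·3)=509/2916, b=Δ2−h2·(2M2+M3)/6=-389/324
seg 3: a=-2, c=M3/2=253/324, d=(M4−M3)/(6·3)=-253/2916, b=Δ3−h3·(2M3+M4)/6=-199/162
t_q=13/4 → seg 1, τ=9/4; S=3+167/162·τ+5/108·τ²+-271/2916·τ³=10357/2304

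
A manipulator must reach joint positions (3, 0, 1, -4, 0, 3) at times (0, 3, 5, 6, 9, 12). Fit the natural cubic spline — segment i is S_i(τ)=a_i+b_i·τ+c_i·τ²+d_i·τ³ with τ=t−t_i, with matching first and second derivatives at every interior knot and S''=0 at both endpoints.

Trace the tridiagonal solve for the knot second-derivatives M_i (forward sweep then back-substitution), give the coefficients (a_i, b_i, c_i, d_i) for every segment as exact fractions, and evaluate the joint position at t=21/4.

Δ: Δ0=-1, Δ1=1/2, Δ2=-5, Δ3=4/3, Δ4=1
row 1: diag=10, rhs=9; c'=1/5, d'=9/10
row 2: denom=6−2·1/5=28/5; d'=(-33−2·9/10)/(28/5)=-87/14
row 3: denom=8−1·5/28=219/28; d'=(38−1·-87/14)/(219/28)=1238/219
row 4: denom=12−3·28/73=792/73; d'=(-2−3·1238/219)/(792/73)=-173/99
back: M4=-173/99
back: M3=1238/219−28/73·-173/99=626/99
back: M2=-87/14−5/28·626/99=-727/99
back: M1=9/10−1/5·-727/99=469/198
M: M0=0, M1=469/198, M2=-727/99, M3=626/99, M4=-173/99, M5=0
seg 0: a=3, c=M0/2=0, d=(M1−M0)/(6·3)=469/3564, b=Δ0−h0·(2M0+M1)/6=-865/396
seg 1: a=0, c=M1/2=469/396, d=(M2−M1)/(6·2)=-641/792, b=Δ1−h1·(2M1+M2)/6=271/198
seg 2: a=1, c=M2/2=-727/198, d=(M3−M2)/(6·1)=41/18, b=Δ2−h2·(2M2+M3)/6=-119/33
seg 3: a=-4, c=M3/2=313/99, d=(M4−M3)/(6·3)=-799/1782, b=Δ3−h3·(2M3+M4)/6=-815/198
seg 4: a=0, c=M4/2=-173/198, d=(M5−M4)/(6·3)=173/1782, b=Δ4−h4·(2M4+M5)/6=272/99
t_q=21/4 → seg 2, τ=1/4; S=1+-119/33·τ+-727/198·τ²+41/18·τ³=-403/4224

  seg 0: a=3 b=-865/396 c=0 d=469/3564
  seg 1: a=0 b=271/198 c=469/396 d=-641/792
  seg 2: a=1 b=-119/33 c=-727/198 d=41/18
  seg 3: a=-4 b=-815/198 c=313/99 d=-799/1782
  seg 4: a=0 b=272/99 c=-173/198 d=173/1782
S(21/4) = -403/4224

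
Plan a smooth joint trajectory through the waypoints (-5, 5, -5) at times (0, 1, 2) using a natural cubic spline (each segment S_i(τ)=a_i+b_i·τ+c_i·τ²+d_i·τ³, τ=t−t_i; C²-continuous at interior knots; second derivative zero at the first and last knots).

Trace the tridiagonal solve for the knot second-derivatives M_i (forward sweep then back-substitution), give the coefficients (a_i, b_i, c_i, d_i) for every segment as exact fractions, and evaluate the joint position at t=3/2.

Δ: Δ0=10, Δ1=-10
row 1: diag=4, rhs=-120; c'=1/4, d'=-30
back: M1=-30
M: M0=0, M1=-30, M2=0
seg 0: a=-5, c=M0/2=0, d=(M1−M0)/(6·1)=-5, b=Δ0−h0·(2M0+M1)/6=15
seg 1: a=5, c=M1/2=-15, d=(M2−M1)/(6·1)=5, b=Δ1−h1·(2M1+M2)/6=0
t_q=3/2 → seg 1, τ=1/2; S=5+0·τ+-15·τ²+5·τ³=15/8

  seg 0: a=-5 b=15 c=0 d=-5
  seg 1: a=5 b=0 c=-15 d=5
S(3/2) = 15/8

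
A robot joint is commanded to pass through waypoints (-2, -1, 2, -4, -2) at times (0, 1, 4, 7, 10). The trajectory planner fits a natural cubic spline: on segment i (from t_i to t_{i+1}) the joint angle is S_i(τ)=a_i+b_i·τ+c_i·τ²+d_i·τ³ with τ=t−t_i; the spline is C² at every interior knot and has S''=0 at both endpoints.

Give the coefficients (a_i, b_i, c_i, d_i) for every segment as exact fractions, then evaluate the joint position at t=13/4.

  seg 0: a=-2 b=70/81 c=0 d=11/81
  seg 1: a=-1 b=103/81 c=11/27 d=-121/729
  seg 2: a=2 b=-62/81 c=-88/81 d=164/729
  seg 3: a=-4 b=-98/81 c=76/81 d=-76/729
S(13/4) = 1171/576

Δ: Δ0=1, Δ1=1, Δ2=-2, Δ3=2/3
row 1: diag=8, rhs=0; c'=3/8, d'=0
row 2: denom=12−3·3/8=87/8; d'=(-18−3·0)/(87/8)=-48/29
row 3: denom=12−3·8/29=324/29; d'=(16−3·-48/29)/(324/29)=152/81
back: M3=152/81
back: M2=-48/29−8/29·152/81=-176/81
back: M1=0−3/8·-176/81=22/27
M: M0=0, M1=22/27, M2=-176/81, M3=152/81, M4=0
seg 0: a=-2, c=M0/2=0, d=(M1−M0)/(6·1)=11/81, b=Δ0−h0·(2M0+M1)/6=70/81
seg 1: a=-1, c=M1/2=11/27, d=(M2−M1)/(6·3)=-121/729, b=Δ1−h1·(2M1+M2)/6=103/81
seg 2: a=2, c=M2/2=-88/81, d=(M3−M2)/(6·3)=164/729, b=Δ2−h2·(2M2+M3)/6=-62/81
seg 3: a=-4, c=M3/2=76/81, d=(M4−M3)/(6·3)=-76/729, b=Δ3−h3·(2M3+M4)/6=-98/81
t_q=13/4 → seg 1, τ=9/4; S=-1+103/81·τ+11/27·τ²+-121/729·τ³=1171/576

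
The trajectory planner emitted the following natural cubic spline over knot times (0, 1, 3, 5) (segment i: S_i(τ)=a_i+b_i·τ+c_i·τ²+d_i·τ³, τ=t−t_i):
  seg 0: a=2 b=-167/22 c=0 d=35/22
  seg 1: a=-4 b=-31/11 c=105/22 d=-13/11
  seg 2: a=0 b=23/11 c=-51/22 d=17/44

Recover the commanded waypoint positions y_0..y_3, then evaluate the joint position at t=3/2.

y_0 = S_0(0) = a_0 = 2
y_1 = S_1(0) = a_1 = -4
y_2 = S_2(0) = a_2 = 0
y_3 = S_2(2) = -2
t_q=3/2 is in segment 1 (τ=1/2); S_1(τ)=-48/11

y_0=2 y_1=-4 y_2=0 y_3=-2
S(3/2) = -48/11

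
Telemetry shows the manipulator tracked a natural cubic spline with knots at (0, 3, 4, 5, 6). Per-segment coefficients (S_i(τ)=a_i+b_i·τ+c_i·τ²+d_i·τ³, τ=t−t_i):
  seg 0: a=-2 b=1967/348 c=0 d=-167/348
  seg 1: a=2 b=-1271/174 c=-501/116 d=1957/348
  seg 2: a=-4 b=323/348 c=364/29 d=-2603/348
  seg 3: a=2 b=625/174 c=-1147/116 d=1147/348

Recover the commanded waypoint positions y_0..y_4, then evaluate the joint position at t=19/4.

y_0 = S_0(0) = a_0 = -2
y_1 = S_1(0) = a_1 = 2
y_2 = S_2(0) = a_2 = -4
y_3 = S_3(0) = a_3 = 2
y_4 = S_3(1) = -1
t_q=19/4 is in segment 2 (τ=3/4); S_2(τ)=4461/7424

y_0=-2 y_1=2 y_2=-4 y_3=2 y_4=-1
S(19/4) = 4461/7424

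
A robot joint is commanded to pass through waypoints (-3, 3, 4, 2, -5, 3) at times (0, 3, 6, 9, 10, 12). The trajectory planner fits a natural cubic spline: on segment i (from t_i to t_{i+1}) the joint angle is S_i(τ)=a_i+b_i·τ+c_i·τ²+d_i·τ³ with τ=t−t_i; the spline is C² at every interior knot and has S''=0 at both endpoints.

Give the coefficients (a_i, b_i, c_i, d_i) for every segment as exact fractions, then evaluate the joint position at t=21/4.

Δ: Δ0=2, Δ1=1/3, Δ2=-2/3, Δ3=-7, Δ4=4
row 1: diag=12, rhs=-10; c'=1/4, d'=-5/6
row 2: denom=12−3·1/4=45/4; d'=(-6−3·-5/6)/(45/4)=-14/45
row 3: denom=8−3·4/15=36/5; d'=(-38−3·-14/45)/(36/5)=-139/27
row 4: denom=6−1·5/36=211/36; d'=(66−1·-139/27)/(211/36)=7684/633
back: M4=7684/633
back: M3=-139/27−5/36·7684/633=-1442/211
back: M2=-14/45−4/15·-1442/211=2870/1899
back: M1=-5/6−1/4·2870/1899=-2300/1899
M: M0=0, M1=-2300/1899, M2=2870/1899, M3=-1442/211, M4=7684/633, M5=0
seg 0: a=-3, c=M0/2=0, d=(M1−M0)/(6·3)=-1150/17091, b=Δ0−h0·(2M0+M1)/6=4948/1899
seg 1: a=3, c=M1/2=-1150/1899, d=(M2−M1)/(6·3)=2585/17091, b=Δ1−h1·(2M1+M2)/6=1498/1899
seg 2: a=4, c=M2/2=1435/1899, d=(M3−M2)/(6·3)=-7924/17091, b=Δ2−h2·(2M2+M3)/6=2353/1899
seg 3: a=2, c=M3/2=-721/211, d=(M4−M3)/(6·1)=6005/1899, b=Δ3−h3·(2M3+M4)/6=-12809/1899
seg 4: a=-5, c=M4/2=3842/633, d=(M5−M4)/(6·2)=-1921/1899, b=Δ4−h4·(2M4+M5)/6=-7772/1899
t_q=21/4 → seg 1, τ=9/4; S=3+1498/1899·τ+-1150/1899·τ²+2585/17091·τ³=46345/13504

  seg 0: a=-3 b=4948/1899 c=0 d=-1150/17091
  seg 1: a=3 b=1498/1899 c=-1150/1899 d=2585/17091
  seg 2: a=4 b=2353/1899 c=1435/1899 d=-7924/17091
  seg 3: a=2 b=-12809/1899 c=-721/211 d=6005/1899
  seg 4: a=-5 b=-7772/1899 c=3842/633 d=-1921/1899
S(21/4) = 46345/13504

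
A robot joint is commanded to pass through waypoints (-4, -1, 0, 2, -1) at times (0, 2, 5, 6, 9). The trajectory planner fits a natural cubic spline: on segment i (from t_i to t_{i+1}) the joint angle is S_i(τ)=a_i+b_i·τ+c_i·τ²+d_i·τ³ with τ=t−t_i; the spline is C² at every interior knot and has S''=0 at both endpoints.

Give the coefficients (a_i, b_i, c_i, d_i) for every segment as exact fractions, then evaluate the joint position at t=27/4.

  seg 0: a=-4 b=541/279 c=0 d=-245/2232
  seg 1: a=-1 b=347/558 c=-245/372 d=1883/10044
  seg 2: a=0 b=1933/1116 c=287/279 d=-283/372
  seg 3: a=2 b=841/558 c=-1399/1116 d=1399/10044
S(27/4) = 19713/7936

Δ: Δ0=3/2, Δ1=1/3, Δ2=2, Δ3=-1
row 1: diag=10, rhs=-7; c'=3/10, d'=-7/10
row 2: denom=8−3·3/10=71/10; d'=(10−3·-7/10)/(71/10)=121/71
row 3: denom=8−1·10/71=558/71; d'=(-18−1·121/71)/(558/71)=-1399/558
back: M3=-1399/558
back: M2=121/71−10/71·-1399/558=574/279
back: M1=-7/10−3/10·574/279=-245/186
M: M0=0, M1=-245/186, M2=574/279, M3=-1399/558, M4=0
seg 0: a=-4, c=M0/2=0, d=(M1−M0)/(6·2)=-245/2232, b=Δ0−h0·(2M0+M1)/6=541/279
seg 1: a=-1, c=M1/2=-245/372, d=(M2−M1)/(6·3)=1883/10044, b=Δ1−h1·(2M1+M2)/6=347/558
seg 2: a=0, c=M2/2=287/279, d=(M3−M2)/(6·1)=-283/372, b=Δ2−h2·(2M2+M3)/6=1933/1116
seg 3: a=2, c=M3/2=-1399/1116, d=(M4−M3)/(6·3)=1399/10044, b=Δ3−h3·(2M3+M4)/6=841/558
t_q=27/4 → seg 3, τ=3/4; S=2+841/558·τ+-1399/1116·τ²+1399/10044·τ³=19713/7936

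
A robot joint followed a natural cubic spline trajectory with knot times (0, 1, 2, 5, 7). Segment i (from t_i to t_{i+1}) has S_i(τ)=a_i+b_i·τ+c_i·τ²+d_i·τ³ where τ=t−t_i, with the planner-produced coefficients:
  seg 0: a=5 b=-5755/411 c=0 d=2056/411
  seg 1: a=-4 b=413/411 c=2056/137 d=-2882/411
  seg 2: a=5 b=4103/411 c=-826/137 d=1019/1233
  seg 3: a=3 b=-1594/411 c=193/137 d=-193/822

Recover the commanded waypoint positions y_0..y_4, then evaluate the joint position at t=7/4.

y_0 = S_0(0) = a_0 = 5
y_1 = S_1(0) = a_1 = -4
y_2 = S_2(0) = a_2 = 5
y_3 = S_3(0) = a_3 = 3
y_4 = S_3(2) = -1
t_q=7/4 is in segment 1 (τ=3/4); S_1(τ)=9807/4384

y_0=5 y_1=-4 y_2=5 y_3=3 y_4=-1
S(7/4) = 9807/4384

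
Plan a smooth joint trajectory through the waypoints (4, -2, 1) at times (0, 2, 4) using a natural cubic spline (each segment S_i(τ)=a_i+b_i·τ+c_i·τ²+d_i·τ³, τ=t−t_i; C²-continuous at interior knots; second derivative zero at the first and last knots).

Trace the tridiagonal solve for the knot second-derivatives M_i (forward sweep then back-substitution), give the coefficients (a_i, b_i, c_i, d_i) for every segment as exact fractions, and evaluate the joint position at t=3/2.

Δ: Δ0=-3, Δ1=3/2
row 1: diag=8, rhs=27; c'=1/4, d'=27/8
back: M1=27/8
M: M0=0, M1=27/8, M2=0
seg 0: a=4, c=M0/2=0, d=(M1−M0)/(6·2)=9/32, b=Δ0−h0·(2M0+M1)/6=-33/8
seg 1: a=-2, c=M1/2=27/16, d=(M2−M1)/(6·2)=-9/32, b=Δ1−h1·(2M1+M2)/6=-3/4
t_q=3/2 → seg 0, τ=3/2; S=4+-33/8·τ+0·τ²+9/32·τ³=-317/256

  seg 0: a=4 b=-33/8 c=0 d=9/32
  seg 1: a=-2 b=-3/4 c=27/16 d=-9/32
S(3/2) = -317/256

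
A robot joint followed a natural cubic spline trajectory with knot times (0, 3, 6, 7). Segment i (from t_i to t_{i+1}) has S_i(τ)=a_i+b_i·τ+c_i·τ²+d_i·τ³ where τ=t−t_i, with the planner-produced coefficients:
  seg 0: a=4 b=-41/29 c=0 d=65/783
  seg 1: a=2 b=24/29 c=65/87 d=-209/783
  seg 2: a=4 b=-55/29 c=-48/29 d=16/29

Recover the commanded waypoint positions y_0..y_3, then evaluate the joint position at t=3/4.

y_0 = S_0(0) = a_0 = 4
y_1 = S_1(0) = a_1 = 2
y_2 = S_2(0) = a_2 = 4
y_3 = S_2(1) = 1
t_q=3/4 is in segment 0 (τ=3/4); S_0(τ)=5521/1856

y_0=4 y_1=2 y_2=4 y_3=1
S(3/4) = 5521/1856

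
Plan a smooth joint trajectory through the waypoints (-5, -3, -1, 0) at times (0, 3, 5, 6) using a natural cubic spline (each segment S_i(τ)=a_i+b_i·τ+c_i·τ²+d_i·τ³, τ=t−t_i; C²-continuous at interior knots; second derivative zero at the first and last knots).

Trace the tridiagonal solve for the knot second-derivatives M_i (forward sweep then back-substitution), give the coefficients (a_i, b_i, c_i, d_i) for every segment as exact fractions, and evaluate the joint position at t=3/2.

Δ: Δ0=2/3, Δ1=1, Δ2=1
row 1: diag=10, rhs=2; c'=1/5, d'=1/5
row 2: denom=6−2·1/5=28/5; d'=(0−2·1/5)/(28/5)=-1/14
back: M2=-1/14
back: M1=1/5−1/5·-1/14=3/14
M: M0=0, M1=3/14, M2=-1/14, M3=0
seg 0: a=-5, c=M0/2=0, d=(M1−M0)/(6·3)=1/84, b=Δ0−h0·(2M0+M1)/6=47/84
seg 1: a=-3, c=M1/2=3/28, d=(M2−M1)/(6·2)=-1/42, b=Δ1−h1·(2M1+M2)/6=37/42
seg 2: a=-1, c=M2/2=-1/28, d=(M3−M2)/(6·1)=1/84, b=Δ2−h2·(2M2+M3)/6=43/42
t_q=3/2 → seg 0, τ=3/2; S=-5+47/84·τ+0·τ²+1/84·τ³=-923/224

  seg 0: a=-5 b=47/84 c=0 d=1/84
  seg 1: a=-3 b=37/42 c=3/28 d=-1/42
  seg 2: a=-1 b=43/42 c=-1/28 d=1/84
S(3/2) = -923/224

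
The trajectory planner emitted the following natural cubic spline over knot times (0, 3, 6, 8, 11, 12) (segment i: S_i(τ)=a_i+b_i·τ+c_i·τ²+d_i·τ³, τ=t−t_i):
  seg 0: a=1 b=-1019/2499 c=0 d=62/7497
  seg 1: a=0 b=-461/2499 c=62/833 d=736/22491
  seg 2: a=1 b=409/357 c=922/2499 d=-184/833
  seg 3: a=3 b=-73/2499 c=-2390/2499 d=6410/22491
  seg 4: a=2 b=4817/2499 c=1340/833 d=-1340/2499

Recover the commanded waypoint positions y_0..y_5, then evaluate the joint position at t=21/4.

y_0 = S_0(0) = a_0 = 1
y_1 = S_1(0) = a_1 = 0
y_2 = S_2(0) = a_2 = 1
y_3 = S_3(0) = a_3 = 3
y_4 = S_4(0) = a_4 = 2
y_5 = S_4(1) = 5
t_q=21/4 is in segment 1 (τ=9/4); S_1(τ)=2229/6664

y_0=1 y_1=0 y_2=1 y_3=3 y_4=2 y_5=5
S(21/4) = 2229/6664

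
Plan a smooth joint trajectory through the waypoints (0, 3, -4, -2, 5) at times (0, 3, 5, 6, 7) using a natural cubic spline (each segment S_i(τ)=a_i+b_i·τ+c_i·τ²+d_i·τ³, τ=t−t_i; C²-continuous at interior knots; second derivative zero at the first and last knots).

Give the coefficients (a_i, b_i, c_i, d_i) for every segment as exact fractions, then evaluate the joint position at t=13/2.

  seg 0: a=0 b=1253/428 c=0 d=-275/1284
  seg 1: a=3 b=-611/214 c=-825/428 d=687/856
  seg 2: a=-4 b=-100/107 c=309/107 d=5/107
  seg 3: a=-2 b=533/107 c=324/107 d=-108/107
S(13/2) = 120/107

Δ: Δ0=1, Δ1=-7/2, Δ2=2, Δ3=7
row 1: diag=10, rhs=-27; c'=1/5, d'=-27/10
row 2: denom=6−2·1/5=28/5; d'=(33−2·-27/10)/(28/5)=48/7
row 3: denom=4−1·5/28=107/28; d'=(30−1·48/7)/(107/28)=648/107
back: M3=648/107
back: M2=48/7−5/28·648/107=618/107
back: M1=-27/10−1/5·618/107=-825/214
M: M0=0, M1=-825/214, M2=618/107, M3=648/107, M4=0
seg 0: a=0, c=M0/2=0, d=(M1−M0)/(6·3)=-275/1284, b=Δ0−h0·(2M0+M1)/6=1253/428
seg 1: a=3, c=M1/2=-825/428, d=(M2−M1)/(6·2)=687/856, b=Δ1−h1·(2M1+M2)/6=-611/214
seg 2: a=-4, c=M2/2=309/107, d=(M3−M2)/(6·1)=5/107, b=Δ2−h2·(2M2+M3)/6=-100/107
seg 3: a=-2, c=M3/2=324/107, d=(M4−M3)/(6·1)=-108/107, b=Δ3−h3·(2M3+M4)/6=533/107
t_q=13/2 → seg 3, τ=1/2; S=-2+533/107·τ+324/107·τ²+-108/107·τ³=120/107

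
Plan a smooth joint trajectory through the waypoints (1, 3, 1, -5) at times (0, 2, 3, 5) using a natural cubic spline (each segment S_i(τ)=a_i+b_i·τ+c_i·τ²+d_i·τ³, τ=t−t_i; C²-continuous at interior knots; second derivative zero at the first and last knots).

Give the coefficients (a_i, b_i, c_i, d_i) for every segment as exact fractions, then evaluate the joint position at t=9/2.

  seg 0: a=1 b=69/35 c=0 d=-17/70
  seg 1: a=3 b=-33/35 c=-51/35 d=2/5
  seg 2: a=1 b=-93/35 c=-9/35 d=3/70
S(9/2) = -383/112

Δ: Δ0=1, Δ1=-2, Δ2=-3
row 1: diag=6, rhs=-18; c'=1/6, d'=-3
row 2: denom=6−1·1/6=35/6; d'=(-6−1·-3)/(35/6)=-18/35
back: M2=-18/35
back: M1=-3−1/6·-18/35=-102/35
M: M0=0, M1=-102/35, M2=-18/35, M3=0
seg 0: a=1, c=M0/2=0, d=(M1−M0)/(6·2)=-17/70, b=Δ0−h0·(2M0+M1)/6=69/35
seg 1: a=3, c=M1/2=-51/35, d=(M2−M1)/(6·1)=2/5, b=Δ1−h1·(2M1+M2)/6=-33/35
seg 2: a=1, c=M2/2=-9/35, d=(M3−M2)/(6·2)=3/70, b=Δ2−h2·(2M2+M3)/6=-93/35
t_q=9/2 → seg 2, τ=3/2; S=1+-93/35·τ+-9/35·τ²+3/70·τ³=-383/112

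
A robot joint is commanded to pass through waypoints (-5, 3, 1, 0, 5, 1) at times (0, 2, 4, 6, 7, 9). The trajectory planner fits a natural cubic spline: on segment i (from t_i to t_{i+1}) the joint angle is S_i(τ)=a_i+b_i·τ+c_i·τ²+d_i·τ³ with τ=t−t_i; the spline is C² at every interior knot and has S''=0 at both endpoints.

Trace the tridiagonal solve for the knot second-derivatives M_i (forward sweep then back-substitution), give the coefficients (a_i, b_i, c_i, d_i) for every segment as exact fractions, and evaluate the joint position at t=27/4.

Δ: Δ0=4, Δ1=-1, Δ2=-1/2, Δ3=5, Δ4=-2
row 1: diag=8, rhs=-30; c'=1/4, d'=-15/4
row 2: denom=8−2·1/4=15/2; d'=(3−2·-15/4)/(15/2)=7/5
row 3: denom=6−2·4/15=82/15; d'=(33−2·7/5)/(82/15)=453/82
row 4: denom=6−1·15/82=477/82; d'=(-42−1·453/82)/(477/82)=-433/53
back: M4=-433/53
back: M3=453/82−15/82·-433/53=372/53
back: M2=7/5−4/15·372/53=-25/53
back: M1=-15/4−1/4·-25/53=-385/106
M: M0=0, M1=-385/106, M2=-25/53, M3=372/53, M4=-433/53, M5=0
seg 0: a=-5, c=M0/2=0, d=(M1−M0)/(6·2)=-385/1272, b=Δ0−h0·(2M0+M1)/6=1657/318
seg 1: a=3, c=M1/2=-385/212, d=(M2−M1)/(6·2)=335/1272, b=Δ1−h1·(2M1+M2)/6=251/159
seg 2: a=1, c=M2/2=-25/106, d=(M3−M2)/(6·2)=397/636, b=Δ2−h2·(2M2+M3)/6=-803/318
seg 3: a=0, c=M3/2=186/53, d=(M4−M3)/(6·1)=-805/318, b=Δ3−h3·(2M3+M4)/6=1279/318
seg 4: a=5, c=M4/2=-433/106, d=(M5−M4)/(6·2)=433/636, b=Δ4−h4·(2M4+M5)/6=548/159
t_q=27/4 → seg 3, τ=3/4; S=0+1279/318·τ+186/53·τ²+-805/318·τ³=26611/6784

  seg 0: a=-5 b=1657/318 c=0 d=-385/1272
  seg 1: a=3 b=251/159 c=-385/212 d=335/1272
  seg 2: a=1 b=-803/318 c=-25/106 d=397/636
  seg 3: a=0 b=1279/318 c=186/53 d=-805/318
  seg 4: a=5 b=548/159 c=-433/106 d=433/636
S(27/4) = 26611/6784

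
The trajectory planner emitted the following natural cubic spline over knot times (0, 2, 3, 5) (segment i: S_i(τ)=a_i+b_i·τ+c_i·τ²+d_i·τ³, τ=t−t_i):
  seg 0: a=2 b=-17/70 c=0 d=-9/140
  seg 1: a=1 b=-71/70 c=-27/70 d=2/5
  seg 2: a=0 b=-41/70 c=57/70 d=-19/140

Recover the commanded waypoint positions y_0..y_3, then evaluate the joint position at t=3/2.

y_0=2 y_1=1 y_2=0 y_3=1
S(3/2) = 227/160

y_0 = S_0(0) = a_0 = 2
y_1 = S_1(0) = a_1 = 1
y_2 = S_2(0) = a_2 = 0
y_3 = S_2(2) = 1
t_q=3/2 is in segment 0 (τ=3/2); S_0(τ)=227/160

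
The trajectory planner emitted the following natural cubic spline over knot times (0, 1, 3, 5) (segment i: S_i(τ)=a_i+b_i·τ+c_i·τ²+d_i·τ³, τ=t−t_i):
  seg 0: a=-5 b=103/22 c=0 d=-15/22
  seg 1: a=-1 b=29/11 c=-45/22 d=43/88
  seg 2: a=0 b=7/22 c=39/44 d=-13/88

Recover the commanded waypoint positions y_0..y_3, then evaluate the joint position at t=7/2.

y_0 = S_0(0) = a_0 = -5
y_1 = S_1(0) = a_1 = -1
y_2 = S_2(0) = a_2 = 0
y_3 = S_2(2) = 3
t_q=7/2 is in segment 2 (τ=1/2); S_2(τ)=255/704

y_0=-5 y_1=-1 y_2=0 y_3=3
S(7/2) = 255/704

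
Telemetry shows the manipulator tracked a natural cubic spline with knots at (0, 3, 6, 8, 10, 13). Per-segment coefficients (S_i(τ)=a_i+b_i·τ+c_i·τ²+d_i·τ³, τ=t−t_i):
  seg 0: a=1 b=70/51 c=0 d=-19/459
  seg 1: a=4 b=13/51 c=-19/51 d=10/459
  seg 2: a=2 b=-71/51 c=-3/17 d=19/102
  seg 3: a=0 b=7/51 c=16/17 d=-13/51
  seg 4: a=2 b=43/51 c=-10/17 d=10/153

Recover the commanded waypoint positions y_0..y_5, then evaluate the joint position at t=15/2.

y_0 = S_0(0) = a_0 = 1
y_1 = S_1(0) = a_1 = 4
y_2 = S_2(0) = a_2 = 2
y_3 = S_3(0) = a_3 = 0
y_4 = S_4(0) = a_4 = 2
y_5 = S_4(3) = 1
t_q=15/2 is in segment 2 (τ=3/2); S_2(τ)=39/272

y_0=1 y_1=4 y_2=2 y_3=0 y_4=2 y_5=1
S(15/2) = 39/272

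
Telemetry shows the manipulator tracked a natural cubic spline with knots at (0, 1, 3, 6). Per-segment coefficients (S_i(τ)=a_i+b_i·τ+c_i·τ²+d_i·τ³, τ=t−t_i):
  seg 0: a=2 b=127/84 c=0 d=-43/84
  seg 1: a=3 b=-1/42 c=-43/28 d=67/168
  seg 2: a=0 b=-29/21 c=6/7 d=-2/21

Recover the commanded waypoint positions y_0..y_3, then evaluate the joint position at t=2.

y_0=2 y_1=3 y_2=0 y_3=1
S(2) = 103/56

y_0 = S_0(0) = a_0 = 2
y_1 = S_1(0) = a_1 = 3
y_2 = S_2(0) = a_2 = 0
y_3 = S_2(3) = 1
t_q=2 is in segment 1 (τ=1); S_1(τ)=103/56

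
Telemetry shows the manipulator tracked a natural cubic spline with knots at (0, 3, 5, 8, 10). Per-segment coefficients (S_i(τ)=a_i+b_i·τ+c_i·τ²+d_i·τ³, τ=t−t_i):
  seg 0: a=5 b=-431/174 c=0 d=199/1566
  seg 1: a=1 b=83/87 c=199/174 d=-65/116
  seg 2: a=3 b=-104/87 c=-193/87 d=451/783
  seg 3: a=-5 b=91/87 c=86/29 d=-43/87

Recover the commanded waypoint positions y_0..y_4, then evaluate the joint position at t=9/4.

y_0=5 y_1=1 y_2=3 y_3=-5 y_4=5
S(9/4) = 3245/3712

y_0 = S_0(0) = a_0 = 5
y_1 = S_1(0) = a_1 = 1
y_2 = S_2(0) = a_2 = 3
y_3 = S_3(0) = a_3 = -5
y_4 = S_3(2) = 5
t_q=9/4 is in segment 0 (τ=9/4); S_0(τ)=3245/3712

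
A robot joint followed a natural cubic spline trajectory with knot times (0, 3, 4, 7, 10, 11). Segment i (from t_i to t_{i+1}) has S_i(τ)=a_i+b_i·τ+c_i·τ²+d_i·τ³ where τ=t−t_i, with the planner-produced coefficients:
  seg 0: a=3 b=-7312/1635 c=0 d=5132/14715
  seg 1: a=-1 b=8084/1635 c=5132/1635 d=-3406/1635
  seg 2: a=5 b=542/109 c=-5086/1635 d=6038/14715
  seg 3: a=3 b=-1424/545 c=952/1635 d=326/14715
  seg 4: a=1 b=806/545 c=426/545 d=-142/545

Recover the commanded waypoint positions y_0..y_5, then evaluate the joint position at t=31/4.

y_0=3 y_1=-1 y_2=5 y_3=3 y_4=1 y_5=3
S(31/4) = 24019/17440

y_0 = S_0(0) = a_0 = 3
y_1 = S_1(0) = a_1 = -1
y_2 = S_2(0) = a_2 = 5
y_3 = S_3(0) = a_3 = 3
y_4 = S_4(0) = a_4 = 1
y_5 = S_4(1) = 3
t_q=31/4 is in segment 3 (τ=3/4); S_3(τ)=24019/17440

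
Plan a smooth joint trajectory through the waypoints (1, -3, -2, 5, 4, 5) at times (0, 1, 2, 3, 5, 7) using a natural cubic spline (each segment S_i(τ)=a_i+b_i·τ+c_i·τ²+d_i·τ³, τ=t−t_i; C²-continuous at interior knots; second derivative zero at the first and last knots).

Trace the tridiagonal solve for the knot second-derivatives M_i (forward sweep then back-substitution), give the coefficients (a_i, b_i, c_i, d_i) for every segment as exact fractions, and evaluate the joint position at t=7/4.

Δ: Δ0=-4, Δ1=1, Δ2=7, Δ3=-1/2, Δ4=1/2
row 1: diag=4, rhs=30; c'=1/4, d'=15/2
row 2: denom=4−1·1/4=15/4; d'=(36−1·15/2)/(15/4)=38/5
row 3: denom=6−1·4/15=86/15; d'=(-45−1·38/5)/(86/15)=-789/86
row 4: denom=8−2·15/43=314/43; d'=(6−2·-789/86)/(314/43)=1047/314
back: M4=1047/314
back: M3=-789/86−15/43·1047/314=-1623/157
back: M2=38/5−4/15·-1623/157=1626/157
back: M1=15/2−1/4·1626/157=771/157
M: M0=0, M1=771/157, M2=1626/157, M3=-1623/157, M4=1047/314, M5=0
seg 0: a=1, c=M0/2=0, d=(M1−M0)/(6·1)=257/314, b=Δ0−h0·(2M0+M1)/6=-1513/314
seg 1: a=-3, c=M1/2=771/314, d=(M2−M1)/(6·1)=285/314, b=Δ1−h1·(2M1+M2)/6=-371/157
seg 2: a=-2, c=M2/2=813/157, d=(M3−M2)/(6·1)=-1083/314, b=Δ2−h2·(2M2+M3)/6=1655/314
seg 3: a=5, c=M3/2=-1623/314, d=(M4−M3)/(6·2)=1431/1256, b=Δ3−h3·(2M3+M4)/6=829/157
seg 4: a=4, c=M4/2=1047/628, d=(M5−M4)/(6·2)=-349/1256, b=Δ4−h4·(2M4+M5)/6=-541/314
t_q=7/4 → seg 1, τ=3/4; S=-3+-371/157·τ+771/314·τ²+285/314·τ³=-60453/20096

  seg 0: a=1 b=-1513/314 c=0 d=257/314
  seg 1: a=-3 b=-371/157 c=771/314 d=285/314
  seg 2: a=-2 b=1655/314 c=813/157 d=-1083/314
  seg 3: a=5 b=829/157 c=-1623/314 d=1431/1256
  seg 4: a=4 b=-541/314 c=1047/628 d=-349/1256
S(7/4) = -60453/20096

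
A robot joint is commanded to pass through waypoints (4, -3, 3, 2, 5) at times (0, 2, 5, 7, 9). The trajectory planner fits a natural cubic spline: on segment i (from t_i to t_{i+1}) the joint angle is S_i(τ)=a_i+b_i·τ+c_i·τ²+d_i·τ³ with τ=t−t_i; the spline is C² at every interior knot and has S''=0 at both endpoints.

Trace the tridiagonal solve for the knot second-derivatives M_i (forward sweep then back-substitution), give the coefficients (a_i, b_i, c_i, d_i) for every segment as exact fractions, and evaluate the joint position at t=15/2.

Δ: Δ0=-7/2, Δ1=2, Δ2=-1/2, Δ3=3/2
row 1: diag=10, rhs=33; c'=3/10, d'=33/10
row 2: denom=10−3·3/10=91/10; d'=(-15−3·33/10)/(91/10)=-249/91
row 3: denom=8−2·20/91=688/91; d'=(12−2·-249/91)/(688/91)=795/344
back: M3=795/344
back: M2=-249/91−20/91·795/344=-279/86
back: M1=33/10−3/10·-279/86=735/172
M: M0=0, M1=735/172, M2=-279/86, M3=795/344, M4=0
seg 0: a=4, c=M0/2=0, d=(M1−M0)/(6·2)=245/688, b=Δ0−h0·(2M0+M1)/6=-847/172
seg 1: a=-3, c=M1/2=735/344, d=(M2−M1)/(6·3)=-431/1032, b=Δ1−h1·(2M1+M2)/6=-28/43
seg 2: a=3, c=M2/2=-279/172, d=(M3−M2)/(6·2)=637/1376, b=Δ2−h2·(2M2+M3)/6=307/344
seg 3: a=2, c=M3/2=795/688, d=(M4−M3)/(6·2)=-265/1376, b=Δ3−h3·(2M3+M4)/6=-7/172
t_q=15/2 → seg 3, τ=1/2; S=2+-7/172·τ+795/688·τ²+-265/1376·τ³=24707/11008

  seg 0: a=4 b=-847/172 c=0 d=245/688
  seg 1: a=-3 b=-28/43 c=735/344 d=-431/1032
  seg 2: a=3 b=307/344 c=-279/172 d=637/1376
  seg 3: a=2 b=-7/172 c=795/688 d=-265/1376
S(15/2) = 24707/11008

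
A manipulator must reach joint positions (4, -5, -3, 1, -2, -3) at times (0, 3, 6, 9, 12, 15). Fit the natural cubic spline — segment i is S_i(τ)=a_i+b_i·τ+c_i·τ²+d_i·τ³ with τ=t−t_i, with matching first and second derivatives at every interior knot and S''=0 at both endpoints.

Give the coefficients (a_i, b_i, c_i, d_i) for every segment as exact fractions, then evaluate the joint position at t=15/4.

Δ: Δ0=-3, Δ1=2/3, Δ2=4/3, Δ3=-1, Δ4=-1/3
row 1: diag=12, rhs=22; c'=1/4, d'=11/6
row 2: denom=12−3·1/4=45/4; d'=(4−3·11/6)/(45/4)=-2/15
row 3: denom=12−3·4/15=56/5; d'=(-14−3·-2/15)/(56/5)=-17/14
row 4: denom=12−3·15/56=627/56; d'=(4−3·-17/14)/(627/56)=428/627
back: M4=428/627
back: M3=-17/14−15/56·428/627=-292/209
back: M2=-2/15−4/15·-292/209=50/209
back: M1=11/6−1/4·50/209=1112/627
M: M0=0, M1=1112/627, M2=50/209, M3=-292/209, M4=428/627, M5=0
seg 0: a=4, c=M0/2=0, d=(M1−M0)/(6·3)=556/5643, b=Δ0−h0·(2M0+M1)/6=-2437/627
seg 1: a=-5, c=M1/2=556/627, d=(M2−M1)/(6·3)=-481/5643, b=Δ1−h1·(2M1+M2)/6=-769/627
seg 2: a=-3, c=M2/2=25/209, d=(M3−M2)/(6·3)=-1/11, b=Δ2−h2·(2M2+M3)/6=1124/627
seg 3: a=1, c=M3/2=-146/209, d=(M4−M3)/(6·3)=652/5643, b=Δ3−h3·(2M3+M4)/6=35/627
seg 4: a=-2, c=M4/2=214/627, d=(M5−M4)/(6·3)=-214/5643, b=Δ4−h4·(2M4+M5)/6=-637/627
t_q=15/4 → seg 1, τ=3/4; S=-5+-769/627·τ+556/627·τ²+-481/5643·τ³=-72993/13376

  seg 0: a=4 b=-2437/627 c=0 d=556/5643
  seg 1: a=-5 b=-769/627 c=556/627 d=-481/5643
  seg 2: a=-3 b=1124/627 c=25/209 d=-1/11
  seg 3: a=1 b=35/627 c=-146/209 d=652/5643
  seg 4: a=-2 b=-637/627 c=214/627 d=-214/5643
S(15/4) = -72993/13376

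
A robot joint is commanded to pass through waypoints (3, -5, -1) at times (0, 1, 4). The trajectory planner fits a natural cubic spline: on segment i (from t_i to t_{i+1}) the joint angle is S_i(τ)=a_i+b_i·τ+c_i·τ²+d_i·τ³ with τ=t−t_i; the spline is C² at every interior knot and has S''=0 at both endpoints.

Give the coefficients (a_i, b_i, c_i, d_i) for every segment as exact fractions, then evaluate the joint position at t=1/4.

Δ: Δ0=-8, Δ1=4/3
row 1: diag=8, rhs=56; c'=3/8, d'=7
back: M1=7
M: M0=0, M1=7, M2=0
seg 0: a=3, c=M0/2=0, d=(M1−M0)/(6·1)=7/6, b=Δ0−h0·(2M0+M1)/6=-55/6
seg 1: a=-5, c=M1/2=7/2, d=(M2−M1)/(6·3)=-7/18, b=Δ1−h1·(2M1+M2)/6=-17/3
t_q=1/4 → seg 0, τ=1/4; S=3+-55/6·τ+0·τ²+7/6·τ³=93/128

  seg 0: a=3 b=-55/6 c=0 d=7/6
  seg 1: a=-5 b=-17/3 c=7/2 d=-7/18
S(1/4) = 93/128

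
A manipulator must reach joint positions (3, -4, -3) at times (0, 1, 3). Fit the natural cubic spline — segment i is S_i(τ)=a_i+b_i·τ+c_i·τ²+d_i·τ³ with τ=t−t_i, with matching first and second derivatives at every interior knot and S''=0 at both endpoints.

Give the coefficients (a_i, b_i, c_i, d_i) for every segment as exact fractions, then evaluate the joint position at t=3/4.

Δ: Δ0=-7, Δ1=1/2
row 1: diag=6, rhs=45; c'=1/3, d'=15/2
back: M1=15/2
M: M0=0, M1=15/2, M2=0
seg 0: a=3, c=M0/2=0, d=(M1−M0)/(6·1)=5/4, b=Δ0−h0·(2M0+M1)/6=-33/4
seg 1: a=-4, c=M1/2=15/4, d=(M2−M1)/(6·2)=-5/8, b=Δ1−h1·(2M1+M2)/6=-9/2
t_q=3/4 → seg 0, τ=3/4; S=3+-33/4·τ+0·τ²+5/4·τ³=-681/256

  seg 0: a=3 b=-33/4 c=0 d=5/4
  seg 1: a=-4 b=-9/2 c=15/4 d=-5/8
S(3/4) = -681/256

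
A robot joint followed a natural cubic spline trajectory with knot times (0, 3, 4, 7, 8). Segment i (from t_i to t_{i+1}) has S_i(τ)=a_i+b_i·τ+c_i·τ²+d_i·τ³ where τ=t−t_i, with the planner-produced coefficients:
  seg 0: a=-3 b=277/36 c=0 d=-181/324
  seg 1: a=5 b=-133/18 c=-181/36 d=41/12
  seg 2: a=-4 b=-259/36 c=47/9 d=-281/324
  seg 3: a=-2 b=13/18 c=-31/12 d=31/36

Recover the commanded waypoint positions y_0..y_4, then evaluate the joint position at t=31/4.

y_0 = S_0(0) = a_0 = -3
y_1 = S_1(0) = a_1 = 5
y_2 = S_2(0) = a_2 = -4
y_3 = S_3(0) = a_3 = -2
y_4 = S_3(1) = -3
t_q=31/4 is in segment 3 (τ=3/4); S_3(τ)=-1957/768

y_0=-3 y_1=5 y_2=-4 y_3=-2 y_4=-3
S(31/4) = -1957/768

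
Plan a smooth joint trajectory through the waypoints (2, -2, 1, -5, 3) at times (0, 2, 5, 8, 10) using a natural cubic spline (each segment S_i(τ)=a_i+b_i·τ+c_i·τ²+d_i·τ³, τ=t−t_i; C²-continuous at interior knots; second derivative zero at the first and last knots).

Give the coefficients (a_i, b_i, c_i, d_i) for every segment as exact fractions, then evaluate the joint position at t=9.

Δ: Δ0=-2, Δ1=1, Δ2=-2, Δ3=4
row 1: diag=10, rhs=18; c'=3/10, d'=9/5
row 2: denom=12−3·3/10=111/10; d'=(-18−3·9/5)/(111/10)=-78/37
row 3: denom=10−3·10/37=340/37; d'=(36−3·-78/37)/(340/37)=783/170
back: M3=783/170
back: M2=-78/37−10/37·783/170=-57/17
back: M1=9/5−3/10·-57/17=477/170
M: M0=0, M1=477/170, M2=-57/17, M3=783/170, M4=0
seg 0: a=2, c=M0/2=0, d=(M1−M0)/(6·2)=159/680, b=Δ0−h0·(2M0+M1)/6=-499/170
seg 1: a=-2, c=M1/2=477/340, d=(M2−M1)/(6·3)=-349/1020, b=Δ1−h1·(2M1+M2)/6=-11/85
seg 2: a=1, c=M2/2=-57/34, d=(M3−M2)/(6·3)=451/1020, b=Δ2−h2·(2M2+M3)/6=-19/20
seg 3: a=-5, c=M3/2=783/340, d=(M4−M3)/(6·2)=-261/680, b=Δ3−h3·(2M3+M4)/6=79/85
t_q=9 → seg 3, τ=1; S=-5+79/85·τ+783/340·τ²+-261/680·τ³=-1463/680

  seg 0: a=2 b=-499/170 c=0 d=159/680
  seg 1: a=-2 b=-11/85 c=477/340 d=-349/1020
  seg 2: a=1 b=-19/20 c=-57/34 d=451/1020
  seg 3: a=-5 b=79/85 c=783/340 d=-261/680
S(9) = -1463/680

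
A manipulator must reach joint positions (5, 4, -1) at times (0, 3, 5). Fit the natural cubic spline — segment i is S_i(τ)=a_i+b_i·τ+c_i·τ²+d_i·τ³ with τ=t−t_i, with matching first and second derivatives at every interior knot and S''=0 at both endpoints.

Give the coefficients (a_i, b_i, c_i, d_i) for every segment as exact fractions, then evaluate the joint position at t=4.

Δ: Δ0=-1/3, Δ1=-5/2
row 1: diag=10, rhs=-13; c'=1/5, d'=-13/10
back: M1=-13/10
M: M0=0, M1=-13/10, M2=0
seg 0: a=5, c=M0/2=0, d=(M1−M0)/(6·3)=-13/180, b=Δ0−h0·(2M0+M1)/6=19/60
seg 1: a=4, c=M1/2=-13/20, d=(M2−M1)/(6·2)=13/120, b=Δ1−h1·(2M1+M2)/6=-49/30
t_q=4 → seg 1, τ=1; S=4+-49/30·τ+-13/20·τ²+13/120·τ³=73/40

  seg 0: a=5 b=19/60 c=0 d=-13/180
  seg 1: a=4 b=-49/30 c=-13/20 d=13/120
S(4) = 73/40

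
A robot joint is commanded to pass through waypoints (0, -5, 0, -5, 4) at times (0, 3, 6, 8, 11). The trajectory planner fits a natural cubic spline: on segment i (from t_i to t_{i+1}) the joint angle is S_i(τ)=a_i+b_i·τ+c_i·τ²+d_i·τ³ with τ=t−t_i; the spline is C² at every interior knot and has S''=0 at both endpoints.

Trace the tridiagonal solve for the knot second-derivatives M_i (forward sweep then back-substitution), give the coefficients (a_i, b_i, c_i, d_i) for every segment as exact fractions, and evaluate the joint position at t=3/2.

  seg 0: a=0 b=-178/59 c=0 d=239/1593
  seg 1: a=-5 b=61/59 c=239/177 d=-605/1593
  seg 2: a=0 b=-66/59 c=-122/59 d=325/472
  seg 3: a=-5 b=-133/118 c=487/236 d=-487/2124
S(3/2) = -1897/472

Δ: Δ0=-5/3, Δ1=5/3, Δ2=-5/2, Δ3=3
row 1: diag=12, rhs=20; c'=1/4, d'=5/3
row 2: denom=10−3·1/4=37/4; d'=(-25−3·5/3)/(37/4)=-120/37
row 3: denom=10−2·8/37=354/37; d'=(33−2·-120/37)/(354/37)=487/118
back: M3=487/118
back: M2=-120/37−8/37·487/118=-244/59
back: M1=5/3−1/4·-244/59=478/177
M: M0=0, M1=478/177, M2=-244/59, M3=487/118, M4=0
seg 0: a=0, c=M0/2=0, d=(M1−M0)/(6·3)=239/1593, b=Δ0−h0·(2M0+M1)/6=-178/59
seg 1: a=-5, c=M1/2=239/177, d=(M2−M1)/(6·3)=-605/1593, b=Δ1−h1·(2M1+M2)/6=61/59
seg 2: a=0, c=M2/2=-122/59, d=(M3−M2)/(6·2)=325/472, b=Δ2−h2·(2M2+M3)/6=-66/59
seg 3: a=-5, c=M3/2=487/236, d=(M4−M3)/(6·3)=-487/2124, b=Δ3−h3·(2M3+M4)/6=-133/118
t_q=3/2 → seg 0, τ=3/2; S=0+-178/59·τ+0·τ²+239/1593·τ³=-1897/472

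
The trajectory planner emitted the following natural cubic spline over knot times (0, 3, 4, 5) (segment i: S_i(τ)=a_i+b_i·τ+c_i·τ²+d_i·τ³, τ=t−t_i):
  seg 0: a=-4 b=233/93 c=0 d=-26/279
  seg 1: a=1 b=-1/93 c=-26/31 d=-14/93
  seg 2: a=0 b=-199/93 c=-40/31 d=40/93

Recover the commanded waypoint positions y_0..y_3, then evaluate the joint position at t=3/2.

y_0=-4 y_1=1 y_2=0 y_3=-3
S(3/2) = -69/124

y_0 = S_0(0) = a_0 = -4
y_1 = S_1(0) = a_1 = 1
y_2 = S_2(0) = a_2 = 0
y_3 = S_2(1) = -3
t_q=3/2 is in segment 0 (τ=3/2); S_0(τ)=-69/124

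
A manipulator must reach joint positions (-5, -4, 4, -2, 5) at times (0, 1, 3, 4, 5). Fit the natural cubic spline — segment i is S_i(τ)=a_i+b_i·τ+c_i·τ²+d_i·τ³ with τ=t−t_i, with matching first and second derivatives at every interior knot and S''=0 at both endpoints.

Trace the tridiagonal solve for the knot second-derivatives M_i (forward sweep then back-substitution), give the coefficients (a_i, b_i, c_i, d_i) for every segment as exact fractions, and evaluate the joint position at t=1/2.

  seg 0: a=-5 b=-53/122 c=0 d=175/122
  seg 1: a=-4 b=236/61 c=525/122 d=-517/244
  seg 2: a=4 b=-265/61 c=-513/61 d=412/61
  seg 3: a=-2 b=-55/61 c=723/61 d=-241/61
S(1/2) = -4917/976

Δ: Δ0=1, Δ1=4, Δ2=-6, Δ3=7
row 1: diag=6, rhs=18; c'=1/3, d'=3
row 2: denom=6−2·1/3=16/3; d'=(-60−2·3)/(16/3)=-99/8
row 3: denom=4−1·3/16=61/16; d'=(78−1·-99/8)/(61/16)=1446/61
back: M3=1446/61
back: M2=-99/8−3/16·1446/61=-1026/61
back: M1=3−1/3·-1026/61=525/61
M: M0=0, M1=525/61, M2=-1026/61, M3=1446/61, M4=0
seg 0: a=-5, c=M0/2=0, d=(M1−M0)/(6·1)=175/122, b=Δ0−h0·(2M0+M1)/6=-53/122
seg 1: a=-4, c=M1/2=525/122, d=(M2−M1)/(6·2)=-517/244, b=Δ1−h1·(2M1+M2)/6=236/61
seg 2: a=4, c=M2/2=-513/61, d=(M3−M2)/(6·1)=412/61, b=Δ2−h2·(2M2+M3)/6=-265/61
seg 3: a=-2, c=M3/2=723/61, d=(M4−M3)/(6·1)=-241/61, b=Δ3−h3·(2M3+M4)/6=-55/61
t_q=1/2 → seg 0, τ=1/2; S=-5+-53/122·τ+0·τ²+175/122·τ³=-4917/976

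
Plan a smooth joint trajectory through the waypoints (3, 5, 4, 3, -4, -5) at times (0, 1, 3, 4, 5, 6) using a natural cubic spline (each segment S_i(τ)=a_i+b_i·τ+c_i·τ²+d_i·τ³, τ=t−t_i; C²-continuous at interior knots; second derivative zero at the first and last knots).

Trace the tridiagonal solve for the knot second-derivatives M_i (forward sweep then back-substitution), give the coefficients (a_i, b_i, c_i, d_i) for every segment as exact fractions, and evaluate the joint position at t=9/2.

  seg 0: a=3 b=293/114 c=0 d=-65/114
  seg 1: a=5 b=49/57 c=-65/38 d=235/456
  seg 2: a=4 b=23/114 c=105/76 d=-31/12
  seg 3: a=3 b=-1091/228 c=-121/19 d=947/228
  seg 4: a=-4 b=-577/114 c=463/76 d=-463/228
S(9/2) = -283/608

Δ: Δ0=2, Δ1=-1/2, Δ2=-1, Δ3=-7, Δ4=-1
row 1: diag=6, rhs=-15; c'=1/3, d'=-5/2
row 2: denom=6−2·1/3=16/3; d'=(-3−2·-5/2)/(16/3)=3/8
row 3: denom=4−1·3/16=61/16; d'=(-36−1·3/8)/(61/16)=-582/61
row 4: denom=4−1·16/61=228/61; d'=(36−1·-582/61)/(228/61)=463/38
back: M4=463/38
back: M3=-582/61−16/61·463/38=-242/19
back: M2=3/8−3/16·-242/19=105/38
back: M1=-5/2−1/3·105/38=-65/19
M: M0=0, M1=-65/19, M2=105/38, M3=-242/19, M4=463/38, M5=0
seg 0: a=3, c=M0/2=0, d=(M1−M0)/(6·1)=-65/114, b=Δ0−h0·(2M0+M1)/6=293/114
seg 1: a=5, c=M1/2=-65/38, d=(M2−M1)/(6·2)=235/456, b=Δ1−h1·(2M1+M2)/6=49/57
seg 2: a=4, c=M2/2=105/76, d=(M3−M2)/(6·1)=-31/12, b=Δ2−h2·(2M2+M3)/6=23/114
seg 3: a=3, c=M3/2=-121/19, d=(M4−M3)/(6·1)=947/228, b=Δ3−h3·(2M3+M4)/6=-1091/228
seg 4: a=-4, c=M4/2=463/76, d=(M5−M4)/(6·1)=-463/228, b=Δ4−h4·(2M4+M5)/6=-577/114
t_q=9/2 → seg 3, τ=1/2; S=3+-1091/228·τ+-121/19·τ²+947/228·τ³=-283/608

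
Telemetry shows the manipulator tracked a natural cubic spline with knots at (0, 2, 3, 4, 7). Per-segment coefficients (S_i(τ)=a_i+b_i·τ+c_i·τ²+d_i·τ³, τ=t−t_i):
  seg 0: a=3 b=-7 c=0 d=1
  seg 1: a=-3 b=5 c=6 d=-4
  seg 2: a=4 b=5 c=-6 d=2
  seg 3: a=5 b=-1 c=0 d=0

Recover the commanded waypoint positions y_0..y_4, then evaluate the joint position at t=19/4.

y_0 = S_0(0) = a_0 = 3
y_1 = S_1(0) = a_1 = -3
y_2 = S_2(0) = a_2 = 4
y_3 = S_3(0) = a_3 = 5
y_4 = S_3(3) = 2
t_q=19/4 is in segment 3 (τ=3/4); S_3(τ)=17/4

y_0=3 y_1=-3 y_2=4 y_3=5 y_4=2
S(19/4) = 17/4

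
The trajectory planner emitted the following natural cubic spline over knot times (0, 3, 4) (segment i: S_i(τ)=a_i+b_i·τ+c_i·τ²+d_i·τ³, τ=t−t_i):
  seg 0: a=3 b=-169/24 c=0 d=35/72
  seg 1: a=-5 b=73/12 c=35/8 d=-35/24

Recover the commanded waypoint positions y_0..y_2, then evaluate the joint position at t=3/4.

y_0 = S_0(0) = a_0 = 3
y_1 = S_1(0) = a_1 = -5
y_2 = S_1(1) = 4
t_q=3/4 is in segment 0 (τ=3/4); S_0(τ)=-1063/512

y_0=3 y_1=-5 y_2=4
S(3/4) = -1063/512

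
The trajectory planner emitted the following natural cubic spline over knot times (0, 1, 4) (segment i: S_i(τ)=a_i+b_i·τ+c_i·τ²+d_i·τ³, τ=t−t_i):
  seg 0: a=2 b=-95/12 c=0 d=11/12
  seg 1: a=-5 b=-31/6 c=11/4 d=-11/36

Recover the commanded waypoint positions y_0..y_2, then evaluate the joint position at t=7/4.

y_0 = S_0(0) = a_0 = 2
y_1 = S_1(0) = a_1 = -5
y_2 = S_1(3) = -4
t_q=7/4 is in segment 1 (τ=3/4); S_1(τ)=-1909/256

y_0=2 y_1=-5 y_2=-4
S(7/4) = -1909/256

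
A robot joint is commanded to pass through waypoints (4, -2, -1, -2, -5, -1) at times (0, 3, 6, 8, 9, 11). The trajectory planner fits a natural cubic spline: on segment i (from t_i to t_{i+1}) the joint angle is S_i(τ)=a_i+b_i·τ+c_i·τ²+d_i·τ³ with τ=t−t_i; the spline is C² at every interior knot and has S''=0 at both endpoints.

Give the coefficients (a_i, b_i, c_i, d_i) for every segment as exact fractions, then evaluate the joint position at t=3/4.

  seg 0: a=4 b=-18757/7194 c=0 d=4369/64746
  seg 1: a=-2 b=-2825/3597 c=4369/7194 d=-5059/64746
  seg 2: a=-1 b=5387/7194 c=-115/1199 d=-1901/7194
  seg 3: a=-2 b=-1835/654 c=-2016/1199 d=10699/7194
  seg 4: a=-5 b=-6140/3597 c=6667/2398 d=-6667/14388
S(3/4) = 318145/153472

Δ: Δ0=-2, Δ1=1/3, Δ2=-1/2, Δ3=-3, Δ4=2
row 1: diag=12, rhs=14; c'=1/4, d'=7/6
row 2: denom=10−3·1/4=37/4; d'=(-5−3·7/6)/(37/4)=-34/37
row 3: denom=6−2·8/37=206/37; d'=(-15−2·-34/37)/(206/37)=-487/206
row 4: denom=6−1·37/206=1199/206; d'=(30−1·-487/206)/(1199/206)=6667/1199
back: M4=6667/1199
back: M3=-487/206−37/206·6667/1199=-4032/1199
back: M2=-34/37−8/37·-4032/1199=-230/1199
back: M1=7/6−1/4·-230/1199=4369/3597
M: M0=0, M1=4369/3597, M2=-230/1199, M3=-4032/1199, M4=6667/1199, M5=0
seg 0: a=4, c=M0/2=0, d=(M1−M0)/(6·3)=4369/64746, b=Δ0−h0·(2M0+M1)/6=-18757/7194
seg 1: a=-2, c=M1/2=4369/7194, d=(M2−M1)/(6·3)=-5059/64746, b=Δ1−h1·(2M1+M2)/6=-2825/3597
seg 2: a=-1, c=M2/2=-115/1199, d=(M3−M2)/(6·2)=-1901/7194, b=Δ2−h2·(2M2+M3)/6=5387/7194
seg 3: a=-2, c=M3/2=-2016/1199, d=(M4−M3)/(6·1)=10699/7194, b=Δ3−h3·(2M3+M4)/6=-1835/654
seg 4: a=-5, c=M4/2=6667/2398, d=(M5−M4)/(6·2)=-6667/14388, b=Δ4−h4·(2M4+M5)/6=-6140/3597
t_q=3/4 → seg 0, τ=3/4; S=4+-18757/7194·τ+0·τ²+4369/64746·τ³=318145/153472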